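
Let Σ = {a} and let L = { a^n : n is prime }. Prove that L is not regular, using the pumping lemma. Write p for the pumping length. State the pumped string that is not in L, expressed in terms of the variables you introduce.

a^{q(1+k)}

Assume L is regular. Let p be the pumping length given by the pumping lemma.
Let q be a prime with q ≥ p+2 (infinitely many primes exist), and take w = a^q ∈ L with |w| = q ≥ p.
By the pumping lemma, w = xyz with |xy| ≤ p and |y| ≥ 1.
Then y = a^k for some k with 1 ≤ k ≤ p.
Since 1 ≤ k ≤ p, |xz| = q-k. Pump with i = q+1: |xy^{q+1}z| = (q-k)+(q+1)k = q+qk = q(1+k), which is composite (both factors ≥ 2). So xy^{q+1}z = a^{q(1+k)} ∉ L.
Contradiction. Therefore L is not regular.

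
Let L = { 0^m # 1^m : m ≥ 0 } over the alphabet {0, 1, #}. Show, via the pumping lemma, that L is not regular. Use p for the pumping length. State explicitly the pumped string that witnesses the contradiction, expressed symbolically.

Suppose for contradiction that L is regular, and let p be the pumping length.
Take w = 0^p # 1^p ∈ L with |w| = 2p+1 ≥ p.
Write w = xyz as guaranteed by the lemma, with |xy| ≤ p and |y| ≥ 1.
Because |xy| ≤ p and w begins with p copies of 0, we have y = 0^k with 1 ≤ k ≤ p.
Pump with i = 2: xy^2z = 0^{p+k} # 1^p, which would require p+k = p. But k ≥ 1, so xy^2z ∉ L.
This is a contradiction; hence L is not regular.

0^{p+k} # 1^p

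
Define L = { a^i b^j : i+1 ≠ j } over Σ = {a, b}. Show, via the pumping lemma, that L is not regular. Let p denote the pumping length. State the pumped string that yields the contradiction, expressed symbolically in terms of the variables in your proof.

a^{p+p!} b^{p+p!+1}

Assume L is regular. Let p be the pumping length given by the pumping lemma.
Choose w = a^p b^{p+p!+1}. Since p ≠ (p+p!+1)-1 = p+p!, w ∈ L; and |w| ≥ p.
By the pumping lemma, w = xyz with |xy| ≤ p and |y| > 0.
Because |xy| ≤ p and w begins with p copies of a, we have y = a^k with 1 ≤ k ≤ p.
Since 1 ≤ k ≤ p, k divides p!; set t = 1 + p!/k. Then xy^t z has p + (p!/k)·k = p + p! copies of a. Now the a-count is p+p! and (b-count)-1 = (p+p!+1)-1 = p+p!, so i+1 ≠ j fails. So xy^t z = a^{p+p!} b^{p+p!+1} ∉ L.
This is a contradiction; hence L is not regular.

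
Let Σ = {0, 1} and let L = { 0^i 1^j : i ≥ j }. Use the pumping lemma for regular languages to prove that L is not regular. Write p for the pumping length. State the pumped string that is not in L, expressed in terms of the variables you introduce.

0^{p-k} 1^p

Assume L is regular; let p be its pumping constant.
Choose w = 0^p 1^p ∈ L, with |w| = 2p ≥ p.
By the pumping lemma, w = xyz with |xy| ≤ p and y is nonempty.
Since the first p symbols of w are all 0's and |xy| ≤ p, y lies entirely in the leading 0-block: y = 0^k for some k with 1 ≤ k ≤ p.
Consider xy^0z = xz = 0^{p-k} 1^p. Since k ≥ 1, the 0-count p-k is less than p, so i ≥ j fails; thus xz ∉ L.
Contradiction. Therefore L is not regular.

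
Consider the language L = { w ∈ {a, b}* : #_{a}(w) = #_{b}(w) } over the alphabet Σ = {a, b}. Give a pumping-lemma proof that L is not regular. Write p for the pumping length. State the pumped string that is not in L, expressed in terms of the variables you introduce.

a^{p+k} b^p

Assume L is regular; let p be its pumping constant.
Choose w = a^p b^p ∈ L with |w| = 2p ≥ p.
The pumping lemma gives a decomposition w = xyz where |xy| ≤ p and y is nonempty.
Because |xy| ≤ p and w begins with p copies of a, we have y = a^k with 1 ≤ k ≤ p.
Pump with i = 2: xy^2z = a^{p+k} b^p has p+k occurrences of a but only p of b. Since k ≥ 1 the counts differ, so xy^2z ∉ L.
Contradiction. Therefore L is not regular.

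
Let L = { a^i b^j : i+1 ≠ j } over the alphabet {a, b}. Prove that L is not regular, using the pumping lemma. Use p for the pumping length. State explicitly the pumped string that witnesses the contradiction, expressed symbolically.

a^{p+p!} b^{p+p!+1}

Toward a contradiction, assume L is regular with pumping length p.
Choose w = a^p b^{p+p!+1}. Since p ≠ (p+p!+1)-1 = p+p!, w ∈ L; and |w| ≥ p.
By the pumping lemma, w = xyz with |xy| ≤ p and y is nonempty.
The first p characters of w are a's, so xy (and hence y) consists only of a's. Write y = a^k, 1 ≤ k ≤ p.
Since 1 ≤ k ≤ p, k divides p!; set t = 1 + p!/k. Then xy^t z has p + (p!/k)·k = p + p! copies of a. Now the a-count is p+p! and (b-count)-1 = (p+p!+1)-1 = p+p!, so i+1 ≠ j fails. So xy^t z = a^{p+p!} b^{p+p!+1} ∉ L.
Contradiction. Therefore L is not regular.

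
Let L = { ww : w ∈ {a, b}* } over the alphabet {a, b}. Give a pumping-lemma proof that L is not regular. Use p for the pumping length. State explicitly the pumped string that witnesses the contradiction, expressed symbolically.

a^{p+k} b^p a^p b^p

Toward a contradiction, assume L is regular with pumping length p.
Take w = a^p b^p a^p b^p = uu where u = a^pb^p; then w ∈ L and |w| = 4p ≥ p.
By the pumping lemma, w = xyz with |xy| ≤ p and |y| > 0.
Since the first p symbols of w are all a's and |xy| ≤ p, y lies entirely in the leading a-block: y = a^k for some k with 1 ≤ k ≤ p.
Pump with i = 2: xy^2z = a^{p+k} b^p a^p b^p, of length 4p+k. Suppose this equals vv. The string starts with a and ends with b, so v does too; thus the boundary between the two copies of v is a b→a transition. There is exactly one such transition, at position 2p+k, so |v| = 2p+k and |vv| = 4p+2k ≠ 4p+k since k ≥ 1. So xy^2z ∉ L.
Contradiction. Therefore L is not regular.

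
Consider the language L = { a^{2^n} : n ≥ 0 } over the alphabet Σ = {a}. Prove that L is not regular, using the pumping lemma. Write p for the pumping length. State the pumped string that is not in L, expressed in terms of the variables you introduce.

a^{2^p+k}

Suppose for contradiction that L is regular, and let p be the pumping length.
Take w = a^{2^p} ∈ L with |w| = 2^p ≥ p.
The pumping lemma gives a decomposition w = xyz where |xy| ≤ p and y is nonempty.
Then y = a^k for some k with 1 ≤ k ≤ p.
Pump with i = 2: xy^2z = a^{2^p+k}. Since 1 ≤ k ≤ p < 2^p, we have 2^p < 2^p+k < 2^{p+1}, so 2^p+k is not a power of 2. So xy^2z ∉ L.
Contradiction. Therefore L is not regular.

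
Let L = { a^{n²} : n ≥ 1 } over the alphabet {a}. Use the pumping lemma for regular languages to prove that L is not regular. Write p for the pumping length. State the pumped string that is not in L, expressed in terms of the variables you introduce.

Toward a contradiction, assume L is regular with pumping length p.
Take w = a^{p²} ∈ L with |w| = p² ≥ p.
Write w = xyz as guaranteed by the lemma, with |xy| ≤ p and y is nonempty.
Then y = a^k for some k with 1 ≤ k ≤ p.
Pump with i = 2: xy^2z = a^{p²+k}. Since 1 ≤ k ≤ p, p² < p²+k ≤ p²+p < (p+1)², so p²+k lies strictly between consecutive squares and is not a perfect square. So xy^2z ∉ L.
This is a contradiction; hence L is not regular.

a^{p²+k}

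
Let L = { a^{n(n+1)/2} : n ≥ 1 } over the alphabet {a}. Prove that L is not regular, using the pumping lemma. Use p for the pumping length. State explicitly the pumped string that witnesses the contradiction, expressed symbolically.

Assume L is regular. Let p be the pumping length given by the pumping lemma.
Take w = a^{p(p+1)/2} ∈ L with |w| = p(p+1)/2 ≥ p.
The pumping lemma gives a decomposition w = xyz where |xy| ≤ p and y is nonempty.
Then y = a^k for some k with 1 ≤ k ≤ p.
Pump with i = 2: xy^2z = a^{p(p+1)/2+k}. Since 1 ≤ k ≤ p, p(p+1)/2 < p(p+1)/2+k ≤ p(p+1)/2+p < (p+1)(p+2)/2, so p(p+1)/2+k is strictly between consecutive triangular numbers. So xy^2z ∉ L.
This is a contradiction; hence L is not regular.

a^{p(p+1)/2+k}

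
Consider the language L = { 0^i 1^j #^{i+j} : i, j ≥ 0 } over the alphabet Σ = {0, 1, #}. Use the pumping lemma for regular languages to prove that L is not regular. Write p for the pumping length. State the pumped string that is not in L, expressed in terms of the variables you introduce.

0^{p+k} 1^p #^{2p}

Assume L is regular; let p be its pumping constant.
Take w = 0^p 1^p #^{2p} ∈ L (with i=j=p, i+j=2p), |w| = 4p ≥ p.
Write w = xyz as guaranteed by the lemma, with |xy| ≤ p and |y| > 0.
The first p characters of w are 0's, so xy (and hence y) consists only of 0's. Write y = 0^k, 1 ≤ k ≤ p.
Consider xy^2z = 0^{p+k} 1^p #^{2p}. Now the 0- and 1-counts sum to 2p+k, but the #-count is 2p ≠ 2p+k. So xy^2z ∉ L.
Contradiction. Therefore L is not regular.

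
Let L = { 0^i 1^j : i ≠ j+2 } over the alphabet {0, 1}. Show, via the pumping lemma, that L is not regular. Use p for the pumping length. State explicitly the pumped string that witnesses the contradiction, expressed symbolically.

0^{p+p!} 1^{p+p!-2}

Suppose for contradiction that L is regular, and let p be the pumping length.
Choose w = 0^p 1^{p+p!-2}. Since p ≠ (p+p!-2)+2 = p+p!, w ∈ L; and |w| ≥ p.
Write w = xyz as guaranteed by the lemma, with |xy| ≤ p and |y| ≥ 1.
Since the first p symbols of w are all 0's and |xy| ≤ p, y lies entirely in the leading 0-block: y = 0^k for some k with 1 ≤ k ≤ p.
Since 1 ≤ k ≤ p, k divides p!; set t = 1 + p!/k. Then xy^t z has p + (p!/k)·k = p + p! copies of 0. Now the 0-count is p+p! and (1-count)+2 = (p+p!-2)+2 = p+p!, so i ≠ j+2 fails. So xy^t z = 0^{p+p!} 1^{p+p!-2} ∉ L.
This contradicts the pumping lemma, so L is not regular.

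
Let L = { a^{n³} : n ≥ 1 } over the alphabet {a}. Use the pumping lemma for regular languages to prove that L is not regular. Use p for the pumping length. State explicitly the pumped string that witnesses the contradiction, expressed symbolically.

a^{p³+k}

Assume L is regular. Let p be the pumping length given by the pumping lemma.
Take w = a^{p³} ∈ L with |w| = p³ ≥ p.
By the pumping lemma, w = xyz with |xy| ≤ p and y is nonempty.
Then y = a^k for some k with 1 ≤ k ≤ p.
Pump with i = 2: xy^2z = a^{p³+k}. Since 1 ≤ k ≤ p, p³ < p³+k ≤ p³+p < p³+3p²+3p+1 = (p+1)³, so p³+k is not a perfect cube. So xy^2z ∉ L.
This is a contradiction; hence L is not regular.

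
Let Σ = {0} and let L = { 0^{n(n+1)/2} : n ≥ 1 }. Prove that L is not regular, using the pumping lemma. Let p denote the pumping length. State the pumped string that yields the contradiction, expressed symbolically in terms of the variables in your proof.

Toward a contradiction, assume L is regular with pumping length p.
Take w = 0^{p(p+1)/2} ∈ L with |w| = p(p+1)/2 ≥ p.
The pumping lemma gives a decomposition w = xyz where |xy| ≤ p and y is nonempty.
Then y = 0^k for some k with 1 ≤ k ≤ p.
Pump with i = 2: xy^2z = 0^{p(p+1)/2+k}. Since 1 ≤ k ≤ p, p(p+1)/2 < p(p+1)/2+k ≤ p(p+1)/2+p < (p+1)(p+2)/2, so p(p+1)/2+k is strictly between consecutive triangular numbers. So xy^2z ∉ L.
This contradicts the pumping lemma, so L is not regular.

0^{p(p+1)/2+k}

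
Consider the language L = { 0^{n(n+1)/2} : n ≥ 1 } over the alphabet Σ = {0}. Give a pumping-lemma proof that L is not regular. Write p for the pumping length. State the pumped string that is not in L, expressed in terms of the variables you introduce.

Toward a contradiction, assume L is regular with pumping length p.
Take w = 0^{p(p+1)/2} ∈ L with |w| = p(p+1)/2 ≥ p.
The pumping lemma gives a decomposition w = xyz where |xy| ≤ p and y is nonempty.
Then y = 0^k for some k with 1 ≤ k ≤ p.
Pump with i = 2: xy^2z = 0^{p(p+1)/2+k}. Since 1 ≤ k ≤ p, p(p+1)/2 < p(p+1)/2+k ≤ p(p+1)/2+p < (p+1)(p+2)/2, so p(p+1)/2+k is strictly between consecutive triangular numbers. So xy^2z ∉ L.
This contradicts the pumping lemma, so L is not regular.

0^{p(p+1)/2+k}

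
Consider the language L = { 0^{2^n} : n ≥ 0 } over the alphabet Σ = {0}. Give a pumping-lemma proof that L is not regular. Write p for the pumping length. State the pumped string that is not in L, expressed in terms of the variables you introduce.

0^{2^p+k}

Toward a contradiction, assume L is regular with pumping length p.
Take w = 0^{2^p} ∈ L with |w| = 2^p ≥ p.
Write w = xyz as guaranteed by the lemma, with |xy| ≤ p and |y| ≥ 1.
Then y = 0^k for some k with 1 ≤ k ≤ p.
Pump with i = 2: xy^2z = 0^{2^p+k}. Since 1 ≤ k ≤ p < 2^p, we have 2^p < 2^p+k < 2^{p+1}, so 2^p+k is not a power of 2. So xy^2z ∉ L.
This is a contradiction; hence L is not regular.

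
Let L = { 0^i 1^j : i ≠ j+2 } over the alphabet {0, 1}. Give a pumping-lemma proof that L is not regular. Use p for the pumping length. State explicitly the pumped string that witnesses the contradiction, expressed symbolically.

0^{p+p!} 1^{p+p!-2}

Toward a contradiction, assume L is regular with pumping length p.
Choose w = 0^p 1^{p+p!-2}. Since p ≠ (p+p!-2)+2 = p+p!, w ∈ L; and |w| ≥ p.
Write w = xyz as guaranteed by the lemma, with |xy| ≤ p and y is nonempty.
Because |xy| ≤ p and w begins with p copies of 0, we have y = 0^k with 1 ≤ k ≤ p.
Since 1 ≤ k ≤ p, k divides p!; set t = 1 + p!/k. Then xy^t z has p + (p!/k)·k = p + p! copies of 0. Now the 0-count is p+p! and (1-count)+2 = (p+p!-2)+2 = p+p!, so i ≠ j+2 fails. So xy^t z = 0^{p+p!} 1^{p+p!-2} ∉ L.
This contradicts the pumping lemma, so L is not regular.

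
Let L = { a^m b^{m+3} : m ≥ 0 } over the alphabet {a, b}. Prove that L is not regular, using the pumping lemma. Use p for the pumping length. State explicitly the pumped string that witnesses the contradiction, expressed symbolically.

a^{p+k} b^{p+3}

Assume L is regular; let p be its pumping constant.
Choose w = a^p b^{p+3}, which is in L with |w| = 2p+3 ≥ p.
Write w = xyz as guaranteed by the lemma, with |xy| ≤ p and y is nonempty.
Because |xy| ≤ p and w begins with p copies of a, we have y = a^k with 1 ≤ k ≤ p.
Pump with i = 2: xy^2z = a^{p+k} b^{p+3}. For this to lie in L we would need p+3 = (p+k)+3, which forces k = 0. But k ≥ 1, so xy^2z ∉ L.
This is a contradiction; hence L is not regular.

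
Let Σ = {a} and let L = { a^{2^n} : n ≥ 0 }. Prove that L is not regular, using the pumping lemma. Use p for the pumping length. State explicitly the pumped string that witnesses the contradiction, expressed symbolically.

a^{2^p+k}

Toward a contradiction, assume L is regular with pumping length p.
Take w = a^{2^p} ∈ L with |w| = 2^p ≥ p.
Write w = xyz as guaranteed by the lemma, with |xy| ≤ p and |y| ≥ 1.
Then y = a^k for some k with 1 ≤ k ≤ p.
Pump with i = 2: xy^2z = a^{2^p+k}. Since 1 ≤ k ≤ p < 2^p, we have 2^p < 2^p+k < 2^{p+1}, so 2^p+k is not a power of 2. So xy^2z ∉ L.
Contradiction. Therefore L is not regular.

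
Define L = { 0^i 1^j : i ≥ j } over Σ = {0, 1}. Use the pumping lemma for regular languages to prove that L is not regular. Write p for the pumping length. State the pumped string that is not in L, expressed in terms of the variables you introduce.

0^{p-k} 1^p

Toward a contradiction, assume L is regular with pumping length p.
Choose w = 0^p 1^p ∈ L, with |w| = 2p ≥ p.
The pumping lemma gives a decomposition w = xyz where |xy| ≤ p and y is nonempty.
Since the first p symbols of w are all 0's and |xy| ≤ p, y lies entirely in the leading 0-block: y = 0^k for some k with 1 ≤ k ≤ p.
Consider xy^0z = xz = 0^{p-k} 1^p. Since k ≥ 1, the 0-count p-k is less than p, so i ≥ j fails; thus xz ∉ L.
Contradiction. Therefore L is not regular.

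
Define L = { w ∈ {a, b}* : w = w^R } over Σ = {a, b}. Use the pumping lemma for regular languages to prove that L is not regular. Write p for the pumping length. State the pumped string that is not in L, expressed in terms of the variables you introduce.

Assume L is regular; let p be its pumping constant.
Take w = a^p b a^p, a palindrome of length 2p+1 ≥ p.
By the pumping lemma, w = xyz with |xy| ≤ p and |y| > 0.
The first p characters of w are a's, so xy (and hence y) consists only of a's. Write y = a^k, 1 ≤ k ≤ p.
Pump with i = 2: xy^2z = a^{p+k} b a^p. Its reverse is a^p b a^{p+k}, which differs from xy^2z since k ≥ 1. So xy^2z is not a palindrome and xy^2z ∉ L.
This contradicts the pumping lemma, so L is not regular.

a^{p+k} b a^p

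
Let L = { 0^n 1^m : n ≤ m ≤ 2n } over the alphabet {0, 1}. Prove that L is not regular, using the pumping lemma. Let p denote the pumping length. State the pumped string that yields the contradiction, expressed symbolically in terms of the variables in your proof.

Assume L is regular; let p be its pumping constant.
Take w = 0^p 1^p ∈ L (since p ≤ p ≤ 2p), with |w| = 2p ≥ p.
Write w = xyz as guaranteed by the lemma, with |xy| ≤ p and y is nonempty.
Because |xy| ≤ p and w begins with p copies of 0, we have y = 0^k with 1 ≤ k ≤ p.
Pump with i = 2: xy^2z = 0^{p+k} 1^p. Now n = p+k > p = m, so the condition n ≤ m fails. Thus xy^2z ∉ L.
Contradiction. Therefore L is not regular.

0^{p+k} 1^p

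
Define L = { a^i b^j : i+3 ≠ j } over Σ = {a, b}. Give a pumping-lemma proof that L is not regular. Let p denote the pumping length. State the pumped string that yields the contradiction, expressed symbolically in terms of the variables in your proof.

a^{p+p!} b^{p+p!+3}

Assume L is regular. Let p be the pumping length given by the pumping lemma.
Choose w = a^p b^{p+p!+3}. Since p ≠ (p+p!+3)-3 = p+p!, w ∈ L; and |w| ≥ p.
By the pumping lemma, w = xyz with |xy| ≤ p and |y| ≥ 1.
Since the first p symbols of w are all a's and |xy| ≤ p, y lies entirely in the leading a-block: y = a^k for some k with 1 ≤ k ≤ p.
Since 1 ≤ k ≤ p, k divides p!; set t = 1 + p!/k. Then xy^t z has p + (p!/k)·k = p + p! copies of a. Now the a-count is p+p! and (b-count)-3 = (p+p!+3)-3 = p+p!, so i+3 ≠ j fails. So xy^t z = a^{p+p!} b^{p+p!+3} ∉ L.
This is a contradiction; hence L is not regular.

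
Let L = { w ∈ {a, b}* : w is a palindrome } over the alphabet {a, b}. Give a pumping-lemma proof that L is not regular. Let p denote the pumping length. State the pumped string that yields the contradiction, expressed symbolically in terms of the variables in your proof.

Toward a contradiction, assume L is regular with pumping length p.
Take w = a^p b a^p, a palindrome of length 2p+1 ≥ p.
By the pumping lemma, w = xyz with |xy| ≤ p and |y| > 0.
The first p characters of w are a's, so xy (and hence y) consists only of a's. Write y = a^k, 1 ≤ k ≤ p.
Pump with i = 2: xy^2z = a^{p+k} b a^p. Its reverse is a^p b a^{p+k}, which differs from xy^2z since k ≥ 1. So xy^2z is not a palindrome and xy^2z ∉ L.
This is a contradiction; hence L is not regular.

a^{p+k} b a^p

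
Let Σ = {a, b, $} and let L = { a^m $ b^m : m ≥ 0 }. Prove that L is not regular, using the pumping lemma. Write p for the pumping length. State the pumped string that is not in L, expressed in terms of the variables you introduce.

a^{p+k} $ b^p

Assume L is regular. Let p be the pumping length given by the pumping lemma.
Take w = a^p $ b^p ∈ L with |w| = 2p+1 ≥ p.
Write w = xyz as guaranteed by the lemma, with |xy| ≤ p and y is nonempty.
Since the first p symbols of w are all a's and |xy| ≤ p, y lies entirely in the leading a-block: y = a^k for some k with 1 ≤ k ≤ p.
Pump with i = 2: xy^2z = a^{p+k} $ b^p, which would require p+k = p. But k ≥ 1, so xy^2z ∉ L.
This contradicts the pumping lemma, so L is not regular.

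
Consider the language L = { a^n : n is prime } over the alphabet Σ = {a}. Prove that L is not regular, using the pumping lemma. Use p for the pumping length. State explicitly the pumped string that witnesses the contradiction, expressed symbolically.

Toward a contradiction, assume L is regular with pumping length p.
Let q be a prime with q ≥ p+2 (infinitely many primes exist), and take w = a^q ∈ L with |w| = q ≥ p.
The pumping lemma gives a decomposition w = xyz where |xy| ≤ p and y is nonempty.
Then y = a^k for some k with 1 ≤ k ≤ p.
Since 1 ≤ k ≤ p, |xz| = q-k. Pump with i = q+1: |xy^{q+1}z| = (q-k)+(q+1)k = q+qk = q(1+k), which is composite (both factors ≥ 2). So xy^{q+1}z = a^{q(1+k)} ∉ L.
Contradiction. Therefore L is not regular.

a^{q(1+k)}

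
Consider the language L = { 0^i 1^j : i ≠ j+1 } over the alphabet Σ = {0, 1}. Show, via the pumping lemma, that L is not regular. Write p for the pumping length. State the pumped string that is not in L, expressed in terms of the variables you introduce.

0^{p+p!} 1^{p+p!-1}

Assume L is regular; let p be its pumping constant.
Choose w = 0^p 1^{p+p!-1}. Since p ≠ (p+p!-1)+1 = p+p!, w ∈ L; and |w| ≥ p.
Write w = xyz as guaranteed by the lemma, with |xy| ≤ p and |y| ≥ 1.
Since the first p symbols of w are all 0's and |xy| ≤ p, y lies entirely in the leading 0-block: y = 0^k for some k with 1 ≤ k ≤ p.
Since 1 ≤ k ≤ p, k divides p!; set t = 1 + p!/k. Then xy^t z has p + (p!/k)·k = p + p! copies of 0. Now the 0-count is p+p! and (1-count)+1 = (p+p!-1)+1 = p+p!, so i ≠ j+1 fails. So xy^t z = 0^{p+p!} 1^{p+p!-1} ∉ L.
This is a contradiction; hence L is not regular.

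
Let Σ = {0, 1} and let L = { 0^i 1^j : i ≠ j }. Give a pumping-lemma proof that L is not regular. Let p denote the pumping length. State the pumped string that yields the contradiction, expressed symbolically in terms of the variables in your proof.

Assume L is regular. Let p be the pumping length given by the pumping lemma.
Choose w = 0^p 1^{p+p!}. Since p ≠ p+p!, w ∈ L; and |w| ≥ p.
By the pumping lemma, w = xyz with |xy| ≤ p and |y| > 0.
Because |xy| ≤ p and w begins with p copies of 0, we have y = 0^k with 1 ≤ k ≤ p.
Since 1 ≤ k ≤ p, k divides p!; set t = 1 + p!/k. Then xy^t z has p + (p!/k)·k = p + p! copies of 0. Now the 0-count equals the 1-count, so i ≠ j fails. So xy^t z = 0^{p+p!} 1^{p+p!} ∉ L.
This is a contradiction; hence L is not regular.

0^{p+p!} 1^{p+p!}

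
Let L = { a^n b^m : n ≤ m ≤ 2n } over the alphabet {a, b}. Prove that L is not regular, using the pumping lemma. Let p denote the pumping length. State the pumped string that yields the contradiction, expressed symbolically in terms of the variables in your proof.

Suppose for contradiction that L is regular, and let p be the pumping length.
Take w = a^p b^p ∈ L (since p ≤ p ≤ 2p), with |w| = 2p ≥ p.
Write w = xyz as guaranteed by the lemma, with |xy| ≤ p and |y| > 0.
Because |xy| ≤ p and w begins with p copies of a, we have y = a^k with 1 ≤ k ≤ p.
Pump with i = 2: xy^2z = a^{p+k} b^p. Now n = p+k > p = m, so the condition n ≤ m fails. Thus xy^2z ∉ L.
Contradiction. Therefore L is not regular.

a^{p+k} b^p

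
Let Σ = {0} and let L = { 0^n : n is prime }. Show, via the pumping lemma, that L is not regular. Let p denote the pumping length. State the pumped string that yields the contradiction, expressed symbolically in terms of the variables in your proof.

Toward a contradiction, assume L is regular with pumping length p.
Let q be a prime with q ≥ p+2 (infinitely many primes exist), and take w = 0^q ∈ L with |w| = q ≥ p.
Write w = xyz as guaranteed by the lemma, with |xy| ≤ p and |y| > 0.
Then y = 0^k for some k with 1 ≤ k ≤ p.
Since 1 ≤ k ≤ p, |xz| = q-k. Pump with i = q+1: |xy^{q+1}z| = (q-k)+(q+1)k = q+qk = q(1+k), which is composite (both factors ≥ 2). So xy^{q+1}z = 0^{q(1+k)} ∉ L.
This is a contradiction; hence L is not regular.

0^{q(1+k)}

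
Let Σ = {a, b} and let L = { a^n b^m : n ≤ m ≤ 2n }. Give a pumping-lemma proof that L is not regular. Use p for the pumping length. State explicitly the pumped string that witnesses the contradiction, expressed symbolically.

Assume L is regular. Let p be the pumping length given by the pumping lemma.
Take w = a^p b^p ∈ L (since p ≤ p ≤ 2p), with |w| = 2p ≥ p.
The pumping lemma gives a decomposition w = xyz where |xy| ≤ p and y is nonempty.
Because |xy| ≤ p and w begins with p copies of a, we have y = a^k with 1 ≤ k ≤ p.
Pump with i = 2: xy^2z = a^{p+k} b^p. Now n = p+k > p = m, so the condition n ≤ m fails. Thus xy^2z ∉ L.
This contradicts the pumping lemma, so L is not regular.

a^{p+k} b^p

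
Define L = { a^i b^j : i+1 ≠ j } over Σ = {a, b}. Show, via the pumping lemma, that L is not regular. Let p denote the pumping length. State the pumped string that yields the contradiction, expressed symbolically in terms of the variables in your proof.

a^{p+p!} b^{p+p!+1}

Toward a contradiction, assume L is regular with pumping length p.
Choose w = a^p b^{p+p!+1}. Since p ≠ (p+p!+1)-1 = p+p!, w ∈ L; and |w| ≥ p.
The pumping lemma gives a decomposition w = xyz where |xy| ≤ p and |y| > 0.
Since the first p symbols of w are all a's and |xy| ≤ p, y lies entirely in the leading a-block: y = a^k for some k with 1 ≤ k ≤ p.
Since 1 ≤ k ≤ p, k divides p!; set t = 1 + p!/k. Then xy^t z has p + (p!/k)·k = p + p! copies of a. Now the a-count is p+p! and (b-count)-1 = (p+p!+1)-1 = p+p!, so i+1 ≠ j fails. So xy^t z = a^{p+p!} b^{p+p!+1} ∉ L.
Contradiction. Therefore L is not regular.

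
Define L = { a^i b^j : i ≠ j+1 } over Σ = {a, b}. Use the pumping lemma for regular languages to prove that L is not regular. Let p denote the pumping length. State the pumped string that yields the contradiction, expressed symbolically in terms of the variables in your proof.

Toward a contradiction, assume L is regular with pumping length p.
Choose w = a^p b^{p+p!-1}. Since p ≠ (p+p!-1)+1 = p+p!, w ∈ L; and |w| ≥ p.
The pumping lemma gives a decomposition w = xyz where |xy| ≤ p and y is nonempty.
The first p characters of w are a's, so xy (and hence y) consists only of a's. Write y = a^k, 1 ≤ k ≤ p.
Since 1 ≤ k ≤ p, k divides p!; set t = 1 + p!/k. Then xy^t z has p + (p!/k)·k = p + p! copies of a. Now the a-count is p+p! and (b-count)+1 = (p+p!-1)+1 = p+p!, so i ≠ j+1 fails. So xy^t z = a^{p+p!} b^{p+p!-1} ∉ L.
Contradiction. Therefore L is not regular.

a^{p+p!} b^{p+p!-1}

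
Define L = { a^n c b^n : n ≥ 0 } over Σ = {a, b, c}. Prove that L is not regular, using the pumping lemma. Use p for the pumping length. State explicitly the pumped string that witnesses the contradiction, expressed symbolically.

a^{p+k} c b^p

Assume L is regular. Let p be the pumping length given by the pumping lemma.
Take w = a^p c b^p ∈ L with |w| = 2p+1 ≥ p.
By the pumping lemma, w = xyz with |xy| ≤ p and |y| > 0.
Since the first p symbols of w are all a's and |xy| ≤ p, y lies entirely in the leading a-block: y = a^k for some k with 1 ≤ k ≤ p.
Pump with i = 2: xy^2z = a^{p+k} c b^p, which would require p+k = p. But k ≥ 1, so xy^2z ∉ L.
This contradicts the pumping lemma, so L is not regular.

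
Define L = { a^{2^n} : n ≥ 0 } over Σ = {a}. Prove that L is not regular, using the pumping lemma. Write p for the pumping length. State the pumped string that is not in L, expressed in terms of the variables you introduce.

a^{2^p+k}

Toward a contradiction, assume L is regular with pumping length p.
Take w = a^{2^p} ∈ L with |w| = 2^p ≥ p.
Write w = xyz as guaranteed by the lemma, with |xy| ≤ p and |y| ≥ 1.
Then y = a^k for some k with 1 ≤ k ≤ p.
Pump with i = 2: xy^2z = a^{2^p+k}. Since 1 ≤ k ≤ p < 2^p, we have 2^p < 2^p+k < 2^{p+1}, so 2^p+k is not a power of 2. So xy^2z ∉ L.
This is a contradiction; hence L is not regular.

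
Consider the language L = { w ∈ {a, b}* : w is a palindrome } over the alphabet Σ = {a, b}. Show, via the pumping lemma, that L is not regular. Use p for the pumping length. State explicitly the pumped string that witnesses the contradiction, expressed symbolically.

Assume L is regular; let p be its pumping constant.
Take w = a^p b a^p, a palindrome of length 2p+1 ≥ p.
Write w = xyz as guaranteed by the lemma, with |xy| ≤ p and |y| > 0.
Because |xy| ≤ p and w begins with p copies of a, we have y = a^k with 1 ≤ k ≤ p.
Pump with i = 2: xy^2z = a^{p+k} b a^p. Its reverse is a^p b a^{p+k}, which differs from xy^2z since k ≥ 1. So xy^2z is not a palindrome and xy^2z ∉ L.
Contradiction. Therefore L is not regular.

a^{p+k} b a^p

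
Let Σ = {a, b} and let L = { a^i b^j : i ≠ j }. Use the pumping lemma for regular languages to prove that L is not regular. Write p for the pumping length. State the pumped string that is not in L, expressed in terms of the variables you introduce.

Suppose for contradiction that L is regular, and let p be the pumping length.
Choose w = a^p b^{p+p!}. Since p ≠ p+p!, w ∈ L; and |w| ≥ p.
The pumping lemma gives a decomposition w = xyz where |xy| ≤ p and |y| > 0.
The first p characters of w are a's, so xy (and hence y) consists only of a's. Write y = a^k, 1 ≤ k ≤ p.
Since 1 ≤ k ≤ p, k divides p!; set t = 1 + p!/k. Then xy^t z has p + (p!/k)·k = p + p! copies of a. Now the a-count equals the b-count, so i ≠ j fails. So xy^t z = a^{p+p!} b^{p+p!} ∉ L.
Contradiction. Therefore L is not regular.

a^{p+p!} b^{p+p!}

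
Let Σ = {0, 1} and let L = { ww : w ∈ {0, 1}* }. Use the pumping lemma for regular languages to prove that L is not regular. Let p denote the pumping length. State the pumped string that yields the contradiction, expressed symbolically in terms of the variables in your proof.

Toward a contradiction, assume L is regular with pumping length p.
Take w = 0^p 1^p 0^p 1^p = uu where u = 0^p1^p; then w ∈ L and |w| = 4p ≥ p.
By the pumping lemma, w = xyz with |xy| ≤ p and y is nonempty.
The first p characters of w are 0's, so xy (and hence y) consists only of 0's. Write y = 0^k, 1 ≤ k ≤ p.
Pump with i = 2: xy^2z = 0^{p+k} 1^p 0^p 1^p, of length 4p+k. Suppose this equals vv. The string starts with 0 and ends with 1, so v does too; thus the boundary between the two copies of v is a 1→0 transition. There is exactly one such transition, at position 2p+k, so |v| = 2p+k and |vv| = 4p+2k ≠ 4p+k since k ≥ 1. So xy^2z ∉ L.
This is a contradiction; hence L is not regular.

0^{p+k} 1^p 0^p 1^p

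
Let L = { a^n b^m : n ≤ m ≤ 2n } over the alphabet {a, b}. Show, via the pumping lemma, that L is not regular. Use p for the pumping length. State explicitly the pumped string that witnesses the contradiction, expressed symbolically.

Suppose for contradiction that L is regular, and let p be the pumping length.
Take w = a^p b^p ∈ L (since p ≤ p ≤ 2p), with |w| = 2p ≥ p.
By the pumping lemma, w = xyz with |xy| ≤ p and y is nonempty.
Since the first p symbols of w are all a's and |xy| ≤ p, y lies entirely in the leading a-block: y = a^k for some k with 1 ≤ k ≤ p.
Pump with i = 2: xy^2z = a^{p+k} b^p. Now n = p+k > p = m, so the condition n ≤ m fails. Thus xy^2z ∉ L.
This is a contradiction; hence L is not regular.

a^{p+k} b^p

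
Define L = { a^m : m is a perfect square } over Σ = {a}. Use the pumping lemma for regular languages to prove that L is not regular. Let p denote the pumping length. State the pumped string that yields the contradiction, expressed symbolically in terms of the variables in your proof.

a^{p²+k}

Assume L is regular. Let p be the pumping length given by the pumping lemma.
Take w = a^{p²} ∈ L with |w| = p² ≥ p.
The pumping lemma gives a decomposition w = xyz where |xy| ≤ p and y is nonempty.
Then y = a^k for some k with 1 ≤ k ≤ p.
Pump with i = 2: xy^2z = a^{p²+k}. Since 1 ≤ k ≤ p, p² < p²+k ≤ p²+p < (p+1)², so p²+k lies strictly between consecutive squares and is not a perfect square. So xy^2z ∉ L.
This is a contradiction; hence L is not regular.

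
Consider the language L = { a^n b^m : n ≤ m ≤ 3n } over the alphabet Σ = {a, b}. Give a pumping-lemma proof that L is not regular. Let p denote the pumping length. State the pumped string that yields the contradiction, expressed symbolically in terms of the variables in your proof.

a^{p+k} b^p

Suppose for contradiction that L is regular, and let p be the pumping length.
Take w = a^p b^p ∈ L (since p ≤ p ≤ 3p), with |w| = 2p ≥ p.
Write w = xyz as guaranteed by the lemma, with |xy| ≤ p and |y| ≥ 1.
Because |xy| ≤ p and w begins with p copies of a, we have y = a^k with 1 ≤ k ≤ p.
Pump with i = 2: xy^2z = a^{p+k} b^p. Now n = p+k > p = m, so the condition n ≤ m fails. Thus xy^2z ∉ L.
Contradiction. Therefore L is not regular.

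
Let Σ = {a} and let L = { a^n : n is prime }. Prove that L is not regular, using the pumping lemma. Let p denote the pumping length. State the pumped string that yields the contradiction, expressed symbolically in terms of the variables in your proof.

Toward a contradiction, assume L is regular with pumping length p.
Let q be a prime with q ≥ p+2 (infinitely many primes exist), and take w = a^q ∈ L with |w| = q ≥ p.
The pumping lemma gives a decomposition w = xyz where |xy| ≤ p and y is nonempty.
Then y = a^k for some k with 1 ≤ k ≤ p.
Since 1 ≤ k ≤ p, |xz| = q-k. Pump with i = q+1: |xy^{q+1}z| = (q-k)+(q+1)k = q+qk = q(1+k), which is composite (both factors ≥ 2). So xy^{q+1}z = a^{q(1+k)} ∉ L.
This contradicts the pumping lemma, so L is not regular.

a^{q(1+k)}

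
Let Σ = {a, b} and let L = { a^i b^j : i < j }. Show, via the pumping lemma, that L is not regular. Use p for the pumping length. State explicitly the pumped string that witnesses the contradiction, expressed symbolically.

a^{p+k} b^{p+1}

Assume L is regular; let p be its pumping constant.
Choose w = a^p b^{p+1} ∈ L, with |w| = 2p+1 ≥ p.
Write w = xyz as guaranteed by the lemma, with |xy| ≤ p and y is nonempty.
Because |xy| ≤ p and w begins with p copies of a, we have y = a^k with 1 ≤ k ≤ p.
Consider xy^2z = a^{p+k} b^{p+1}. Since k ≥ 1, the a-count p+k is at least p+1, so i < j fails; thus xy^2z ∉ L.
This contradicts the pumping lemma, so L is not regular.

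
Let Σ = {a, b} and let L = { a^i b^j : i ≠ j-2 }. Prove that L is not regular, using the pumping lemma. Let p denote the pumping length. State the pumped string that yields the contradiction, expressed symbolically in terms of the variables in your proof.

a^{p+p!} b^{p+p!+2}

Assume L is regular. Let p be the pumping length given by the pumping lemma.
Choose w = a^p b^{p+p!+2}. Since p ≠ (p+p!+2)-2 = p+p!, w ∈ L; and |w| ≥ p.
The pumping lemma gives a decomposition w = xyz where |xy| ≤ p and |y| > 0.
The first p characters of w are a's, so xy (and hence y) consists only of a's. Write y = a^k, 1 ≤ k ≤ p.
Since 1 ≤ k ≤ p, k divides p!; set t = 1 + p!/k. Then xy^t z has p + (p!/k)·k = p + p! copies of a. Now the a-count is p+p! and (b-count)-2 = (p+p!+2)-2 = p+p!, so i ≠ j-2 fails. So xy^t z = a^{p+p!} b^{p+p!+2} ∉ L.
This is a contradiction; hence L is not regular.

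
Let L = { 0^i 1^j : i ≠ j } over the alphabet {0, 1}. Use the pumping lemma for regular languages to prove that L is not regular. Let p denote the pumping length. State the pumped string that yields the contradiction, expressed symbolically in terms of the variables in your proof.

0^{p+p!} 1^{p+p!}

Toward a contradiction, assume L is regular with pumping length p.
Choose w = 0^p 1^{p+p!}. Since p ≠ p+p!, w ∈ L; and |w| ≥ p.
By the pumping lemma, w = xyz with |xy| ≤ p and |y| ≥ 1.
The first p characters of w are 0's, so xy (and hence y) consists only of 0's. Write y = 0^k, 1 ≤ k ≤ p.
Since 1 ≤ k ≤ p, k divides p!; set t = 1 + p!/k. Then xy^t z has p + (p!/k)·k = p + p! copies of 0. Now the 0-count equals the 1-count, so i ≠ j fails. So xy^t z = 0^{p+p!} 1^{p+p!} ∉ L.
This is a contradiction; hence L is not regular.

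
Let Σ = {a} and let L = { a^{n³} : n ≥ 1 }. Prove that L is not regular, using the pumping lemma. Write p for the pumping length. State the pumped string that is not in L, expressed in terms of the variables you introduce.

a^{p³+k}

Suppose for contradiction that L is regular, and let p be the pumping length.
Take w = a^{p³} ∈ L with |w| = p³ ≥ p.
The pumping lemma gives a decomposition w = xyz where |xy| ≤ p and y is nonempty.
Then y = a^k for some k with 1 ≤ k ≤ p.
Pump with i = 2: xy^2z = a^{p³+k}. Since 1 ≤ k ≤ p, p³ < p³+k ≤ p³+p < p³+3p²+3p+1 = (p+1)³, so p³+k is not a perfect cube. So xy^2z ∉ L.
This contradicts the pumping lemma, so L is not regular.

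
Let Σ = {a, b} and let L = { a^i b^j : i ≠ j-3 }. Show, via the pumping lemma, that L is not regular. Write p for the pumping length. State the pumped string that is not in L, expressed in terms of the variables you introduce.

Suppose for contradiction that L is regular, and let p be the pumping length.
Choose w = a^p b^{p+p!+3}. Since p ≠ (p+p!+3)-3 = p+p!, w ∈ L; and |w| ≥ p.
Write w = xyz as guaranteed by the lemma, with |xy| ≤ p and |y| ≥ 1.
The first p characters of w are a's, so xy (and hence y) consists only of a's. Write y = a^k, 1 ≤ k ≤ p.
Since 1 ≤ k ≤ p, k divides p!; set t = 1 + p!/k. Then xy^t z has p + (p!/k)·k = p + p! copies of a. Now the a-count is p+p! and (b-count)-3 = (p+p!+3)-3 = p+p!, so i ≠ j-3 fails. So xy^t z = a^{p+p!} b^{p+p!+3} ∉ L.
This is a contradiction; hence L is not regular.

a^{p+p!} b^{p+p!+3}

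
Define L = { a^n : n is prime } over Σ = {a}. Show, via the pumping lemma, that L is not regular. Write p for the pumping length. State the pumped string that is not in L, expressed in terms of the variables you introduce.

Assume L is regular. Let p be the pumping length given by the pumping lemma.
Let q be a prime with q ≥ p+2 (infinitely many primes exist), and take w = a^q ∈ L with |w| = q ≥ p.
The pumping lemma gives a decomposition w = xyz where |xy| ≤ p and |y| > 0.
Then y = a^k for some k with 1 ≤ k ≤ p.
Since 1 ≤ k ≤ p, |xz| = q-k. Pump with i = q+1: |xy^{q+1}z| = (q-k)+(q+1)k = q+qk = q(1+k), which is composite (both factors ≥ 2). So xy^{q+1}z = a^{q(1+k)} ∉ L.
Contradiction. Therefore L is not regular.

a^{q(1+k)}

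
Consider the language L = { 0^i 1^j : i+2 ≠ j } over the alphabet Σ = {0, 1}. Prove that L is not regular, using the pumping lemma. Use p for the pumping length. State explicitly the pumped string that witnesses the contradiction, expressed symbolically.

0^{p+p!} 1^{p+p!+2}

Assume L is regular. Let p be the pumping length given by the pumping lemma.
Choose w = 0^p 1^{p+p!+2}. Since p ≠ (p+p!+2)-2 = p+p!, w ∈ L; and |w| ≥ p.
Write w = xyz as guaranteed by the lemma, with |xy| ≤ p and |y| ≥ 1.
Because |xy| ≤ p and w begins with p copies of 0, we have y = 0^k with 1 ≤ k ≤ p.
Since 1 ≤ k ≤ p, k divides p!; set t = 1 + p!/k. Then xy^t z has p + (p!/k)·k = p + p! copies of 0. Now the 0-count is p+p! and (1-count)-2 = (p+p!+2)-2 = p+p!, so i+2 ≠ j fails. So xy^t z = 0^{p+p!} 1^{p+p!+2} ∉ L.
This is a contradiction; hence L is not regular.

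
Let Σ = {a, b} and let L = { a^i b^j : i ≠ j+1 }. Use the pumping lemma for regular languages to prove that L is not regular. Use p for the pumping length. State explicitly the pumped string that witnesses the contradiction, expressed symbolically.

a^{p+p!} b^{p+p!-1}

Assume L is regular. Let p be the pumping length given by the pumping lemma.
Choose w = a^p b^{p+p!-1}. Since p ≠ (p+p!-1)+1 = p+p!, w ∈ L; and |w| ≥ p.
The pumping lemma gives a decomposition w = xyz where |xy| ≤ p and |y| ≥ 1.
Since the first p symbols of w are all a's and |xy| ≤ p, y lies entirely in the leading a-block: y = a^k for some k with 1 ≤ k ≤ p.
Since 1 ≤ k ≤ p, k divides p!; set t = 1 + p!/k. Then xy^t z has p + (p!/k)·k = p + p! copies of a. Now the a-count is p+p! and (b-count)+1 = (p+p!-1)+1 = p+p!, so i ≠ j+1 fails. So xy^t z = a^{p+p!} b^{p+p!-1} ∉ L.
This is a contradiction; hence L is not regular.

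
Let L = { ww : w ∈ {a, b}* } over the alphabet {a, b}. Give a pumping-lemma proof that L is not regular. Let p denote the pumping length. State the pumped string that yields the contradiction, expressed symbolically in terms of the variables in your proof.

Suppose for contradiction that L is regular, and let p be the pumping length.
Take w = a^p b^p a^p b^p = uu where u = a^pb^p; then w ∈ L and |w| = 4p ≥ p.
By the pumping lemma, w = xyz with |xy| ≤ p and |y| ≥ 1.
The first p characters of w are a's, so xy (and hence y) consists only of a's. Write y = a^k, 1 ≤ k ≤ p.
Pump with i = 2: xy^2z = a^{p+k} b^p a^p b^p, of length 4p+k. Suppose this equals vv. The string starts with a and ends with b, so v does too; thus the boundary between the two copies of v is a b→a transition. There is exactly one such transition, at position 2p+k, so |v| = 2p+k and |vv| = 4p+2k ≠ 4p+k since k ≥ 1. So xy^2z ∉ L.
Contradiction. Therefore L is not regular.

a^{p+k} b^p a^p b^p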